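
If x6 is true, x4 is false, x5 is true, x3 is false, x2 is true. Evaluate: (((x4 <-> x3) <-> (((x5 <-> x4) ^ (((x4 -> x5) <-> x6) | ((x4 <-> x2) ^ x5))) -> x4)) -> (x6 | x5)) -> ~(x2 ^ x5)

1

x4 <-> x3 = 0 <-> 0 = 1
x5 <-> x4 = 1 <-> 0 = 0
x4 -> x5 = 0 -> 1 = 1
(x4 -> x5) <-> x6 = 1 <-> 1 = 1
x4 <-> x2 = 0 <-> 1 = 0
(x4 <-> x2) ^ x5 = 0 ^ 1 = 1
((x4 -> x5) <-> x6) | ((x4 <-> x2) ^ x5) = 1 | 1 = 1
(x5 <-> x4) ^ (((x4 -> x5) <-> x6) | ((x4 <-> x2) ^ x5)) = 0 ^ 1 = 1
((x5 <-> x4) ^ (((x4 -> x5) <-> x6) | ((x4 <-> x2) ^ x5))) -> x4 = 1 -> 0 = 0
(x4 <-> x3) <-> (((x5 <-> x4) ^ (((x4 -> x5) <-> x6) | ((x4 <-> x2) ^ x5))) -> x4) = 1 <-> 0 = 0
x6 | x5 = 1 | 1 = 1
((x4 <-> x3) <-> (((x5 <-> x4) ^ (((x4 -> x5) <-> x6) | ((x4 <-> x2) ^ x5))) -> x4)) -> (x6 | x5) = 0 -> 1 = 1
x2 ^ x5 = 1 ^ 1 = 0
~(x2 ^ x5) = ~0 = 1
(((x4 <-> x3) <-> (((x5 <-> x4) ^ (((x4 -> x5) <-> x6) | ((x4 <-> x2) ^ x5))) -> x4)) -> (x6 | x5)) -> ~(x2 ^ x5) = 1 -> 1 = 1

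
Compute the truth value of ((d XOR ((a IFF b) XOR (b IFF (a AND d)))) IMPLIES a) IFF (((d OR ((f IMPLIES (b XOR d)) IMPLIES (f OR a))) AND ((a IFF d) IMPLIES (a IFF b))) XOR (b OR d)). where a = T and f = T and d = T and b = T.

a IFF b = T IFF T = T
a AND d = T AND T = T
b IFF (a AND d) = T IFF T = T
(a IFF b) XOR (b IFF (a AND d)) = T XOR T = F
d XOR ((a IFF b) XOR (b IFF (a AND d))) = T XOR F = T
(d XOR ((a IFF b) XOR (b IFF (a AND d)))) IMPLIES a = T IMPLIES T = T
b XOR d = T XOR T = F
f IMPLIES (b XOR d) = T IMPLIES F = F
f OR a = T OR T = T
(f IMPLIES (b XOR d)) IMPLIES (f OR a) = F IMPLIES T = T
d OR ((f IMPLIES (b XOR d)) IMPLIES (f OR a)) = T OR T = T
a IFF d = T IFF T = T
a IFF b = T IFF T = T
(a IFF d) IMPLIES (a IFF b) = T IMPLIES T = T
(d OR ((f IMPLIES (b XOR d)) IMPLIES (f OR a))) AND ((a IFF d) IMPLIES (a IFF b)) = T AND T = T
b OR d = T OR T = T
((d OR ((f IMPLIES (b XOR d)) IMPLIES (f OR a))) AND ((a IFF d) IMPLIES (a IFF b))) XOR (b OR d) = T XOR T = F
((d XOR ((a IFF b) XOR (b IFF (a AND d)))) IMPLIES a) IFF (((d OR ((f IMPLIES (b XOR d)) IMPLIES (f OR a))) AND ((a IFF d) IMPLIES (a IFF b))) XOR (b OR d)) = T IFF F = F

F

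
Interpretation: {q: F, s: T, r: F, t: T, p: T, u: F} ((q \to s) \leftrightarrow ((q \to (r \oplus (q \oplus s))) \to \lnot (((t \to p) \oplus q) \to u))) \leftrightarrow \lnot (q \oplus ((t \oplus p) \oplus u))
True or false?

Substituting q=F, s=T, r=F, t=T, p=T, u=F:
q \to s = F \to T = T
q \oplus s = F \oplus T = T
r \oplus (q \oplus s) = F \oplus T = T
q \to (r \oplus (q \oplus s)) = F \to T = T
t \to p = T \to T = T
(t \to p) \oplus q = T \oplus F = T
((t \to p) \oplus q) \to u = T \to F = F
\lnot (((t \to p) \oplus q) \to u) = \lnot F = T
(q \to (r \oplus (q \oplus s))) \to \lnot (((t \to p) \oplus q) \to u) = T \to T = T
(q \to s) \leftrightarrow ((q \to (r \oplus (q \oplus s))) \to \lnot (((t \to p) \oplus q) \to u)) = T \leftrightarrow T = T
t \oplus p = T \oplus T = F
(t \oplus p) \oplus u = F \oplus F = F
q \oplus ((t \oplus p) \oplus u) = F \oplus F = F
\lnot (q \oplus ((t \oplus p) \oplus u)) = \lnot F = T
((q \to s) \leftrightarrow ((q \to (r \oplus (q \oplus s))) \to \lnot (((t \to p) \oplus q) \to u))) \leftrightarrow \lnot (q \oplus ((t \oplus p) \oplus u)) = T \leftrightarrow T = T

T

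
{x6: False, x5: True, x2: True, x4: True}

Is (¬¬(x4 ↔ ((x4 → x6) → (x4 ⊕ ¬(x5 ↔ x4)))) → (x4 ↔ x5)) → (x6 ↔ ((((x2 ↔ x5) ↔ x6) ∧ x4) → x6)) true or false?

x4 → x6 = True → False = False
x5 ↔ x4 = True ↔ True = True
¬(x5 ↔ x4) = ¬True = False
x4 ⊕ ¬(x5 ↔ x4) = True ⊕ False = True
(x4 → x6) → (x4 ⊕ ¬(x5 ↔ x4)) = False → True = True
x4 ↔ ((x4 → x6) → (x4 ⊕ ¬(x5 ↔ x4))) = True ↔ True = True
¬(x4 ↔ ((x4 → x6) → (x4 ⊕ ¬(x5 ↔ x4)))) = ¬True = False
¬¬(x4 ↔ ((x4 → x6) → (x4 ⊕ ¬(x5 ↔ x4)))) = ¬False = True
x4 ↔ x5 = True ↔ True = True
¬¬(x4 ↔ ((x4 → x6) → (x4 ⊕ ¬(x5 ↔ x4)))) → (x4 ↔ x5) = True → True = True
x2 ↔ x5 = True ↔ True = True
(x2 ↔ x5) ↔ x6 = True ↔ False = False
((x2 ↔ x5) ↔ x6) ∧ x4 = False ∧ True = False
(((x2 ↔ x5) ↔ x6) ∧ x4) → x6 = False → False = True
x6 ↔ ((((x2 ↔ x5) ↔ x6) ∧ x4) → x6) = False ↔ True = False
(¬¬(x4 ↔ ((x4 → x6) → (x4 ⊕ ¬(x5 ↔ x4)))) → (x4 ↔ x5)) → (x6 ↔ ((((x2 ↔ x5) ↔ x6) ∧ x4) → x6)) = True → False = False

False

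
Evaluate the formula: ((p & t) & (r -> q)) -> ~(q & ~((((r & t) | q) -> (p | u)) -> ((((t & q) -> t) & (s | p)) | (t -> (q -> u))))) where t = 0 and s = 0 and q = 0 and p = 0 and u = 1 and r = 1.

p & t = 0 & 0 = 0
r -> q = 1 -> 0 = 0
(p & t) & (r -> q) = 0 & 0 = 0
r & t = 1 & 0 = 0
(r & t) | q = 0 | 0 = 0
p | u = 0 | 1 = 1
((r & t) | q) -> (p | u) = 0 -> 1 = 1
t & q = 0 & 0 = 0
(t & q) -> t = 0 -> 0 = 1
s | p = 0 | 0 = 0
((t & q) -> t) & (s | p) = 1 & 0 = 0
q -> u = 0 -> 1 = 1
t -> (q -> u) = 0 -> 1 = 1
(((t & q) -> t) & (s | p)) | (t -> (q -> u)) = 0 | 1 = 1
(((r & t) | q) -> (p | u)) -> ((((t & q) -> t) & (s | p)) | (t -> (q -> u))) = 1 -> 1 = 1
~((((r & t) | q) -> (p | u)) -> ((((t & q) -> t) & (s | p)) | (t -> (q -> u)))) = ~1 = 0
q & ~((((r & t) | q) -> (p | u)) -> ((((t & q) -> t) & (s | p)) | (t -> (q -> u)))) = 0 & 0 = 0
~(q & ~((((r & t) | q) -> (p | u)) -> ((((t & q) -> t) & (s | p)) | (t -> (q -> u))))) = ~0 = 1
((p & t) & (r -> q)) -> ~(q & ~((((r & t) | q) -> (p | u)) -> ((((t & q) -> t) & (s | p)) | (t -> (q -> u))))) = 0 -> 1 = 1

1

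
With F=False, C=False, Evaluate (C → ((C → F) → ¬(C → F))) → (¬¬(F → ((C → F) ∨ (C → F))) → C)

False

C → F = False → False = True
C → F = False → False = True
¬(C → F) = ¬True = False
(C → F) → ¬(C → F) = True → False = False
C → ((C → F) → ¬(C → F)) = False → False = True
C → F = False → False = True
C → F = False → False = True
(C → F) ∨ (C → F) = True ∨ True = True
F → ((C → F) ∨ (C → F)) = False → True = True
¬(F → ((C → F) ∨ (C → F))) = ¬True = False
¬¬(F → ((C → F) ∨ (C → F))) = ¬False = True
¬¬(F → ((C → F) ∨ (C → F))) → C = True → False = False
(C → ((C → F) → ¬(C → F))) → (¬¬(F → ((C → F) ∨ (C → F))) → C) = True → False = False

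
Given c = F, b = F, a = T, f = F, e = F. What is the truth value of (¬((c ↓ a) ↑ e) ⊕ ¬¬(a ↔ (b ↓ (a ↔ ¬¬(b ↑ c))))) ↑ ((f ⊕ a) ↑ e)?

T

Substituting c=F, b=F, a=T, f=F, e=F:
c ↓ a = F ↓ T = F
(c ↓ a) ↑ e = F ↑ F = T
¬((c ↓ a) ↑ e) = ¬T = F
b ↑ c = F ↑ F = T
¬(b ↑ c) = ¬T = F
¬¬(b ↑ c) = ¬F = T
a ↔ ¬¬(b ↑ c) = T ↔ T = T
b ↓ (a ↔ ¬¬(b ↑ c)) = F ↓ T = F
a ↔ (b ↓ (a ↔ ¬¬(b ↑ c))) = T ↔ F = F
¬(a ↔ (b ↓ (a ↔ ¬¬(b ↑ c)))) = ¬F = T
¬¬(a ↔ (b ↓ (a ↔ ¬¬(b ↑ c)))) = ¬T = F
¬((c ↓ a) ↑ e) ⊕ ¬¬(a ↔ (b ↓ (a ↔ ¬¬(b ↑ c)))) = F ⊕ F = F
f ⊕ a = F ⊕ T = T
(f ⊕ a) ↑ e = T ↑ F = T
(¬((c ↓ a) ↑ e) ⊕ ¬¬(a ↔ (b ↓ (a ↔ ¬¬(b ↑ c))))) ↑ ((f ⊕ a) ↑ e) = F ↑ T = T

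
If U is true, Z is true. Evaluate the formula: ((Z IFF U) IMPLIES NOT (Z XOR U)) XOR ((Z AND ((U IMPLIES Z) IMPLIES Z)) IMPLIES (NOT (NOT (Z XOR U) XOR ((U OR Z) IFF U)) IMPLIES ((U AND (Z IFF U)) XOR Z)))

true

Z IFF U = true IFF true = true
Z XOR U = true XOR true = false
NOT (Z XOR U) = NOT false = true
(Z IFF U) IMPLIES NOT (Z XOR U) = true IMPLIES true = true
U IMPLIES Z = true IMPLIES true = true
(U IMPLIES Z) IMPLIES Z = true IMPLIES true = true
Z AND ((U IMPLIES Z) IMPLIES Z) = true AND true = true
Z XOR U = true XOR true = false
NOT (Z XOR U) = NOT false = true
U OR Z = true OR true = true
(U OR Z) IFF U = true IFF true = true
NOT (Z XOR U) XOR ((U OR Z) IFF U) = true XOR true = false
NOT (NOT (Z XOR U) XOR ((U OR Z) IFF U)) = NOT false = true
Z IFF U = true IFF true = true
U AND (Z IFF U) = true AND true = true
(U AND (Z IFF U)) XOR Z = true XOR true = false
NOT (NOT (Z XOR U) XOR ((U OR Z) IFF U)) IMPLIES ((U AND (Z IFF U)) XOR Z) = true IMPLIES false = false
(Z AND ((U IMPLIES Z) IMPLIES Z)) IMPLIES (NOT (NOT (Z XOR U) XOR ((U OR Z) IFF U)) IMPLIES ((U AND (Z IFF U)) XOR Z)) = true IMPLIES false = false
((Z IFF U) IMPLIES NOT (Z XOR U)) XOR ((Z AND ((U IMPLIES Z) IMPLIES Z)) IMPLIES (NOT (NOT (Z XOR U) XOR ((U OR Z) IFF U)) IMPLIES ((U AND (Z IFF U)) XOR Z))) = true XOR false = true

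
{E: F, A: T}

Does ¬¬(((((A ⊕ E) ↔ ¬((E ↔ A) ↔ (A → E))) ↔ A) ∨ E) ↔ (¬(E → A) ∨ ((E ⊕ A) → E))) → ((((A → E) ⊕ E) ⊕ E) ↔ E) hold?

T

A ⊕ E = T ⊕ F = T
E ↔ A = F ↔ T = F
A → E = T → F = F
(E ↔ A) ↔ (A → E) = F ↔ F = T
¬((E ↔ A) ↔ (A → E)) = ¬T = F
(A ⊕ E) ↔ ¬((E ↔ A) ↔ (A → E)) = T ↔ F = F
((A ⊕ E) ↔ ¬((E ↔ A) ↔ (A → E))) ↔ A = F ↔ T = F
(((A ⊕ E) ↔ ¬((E ↔ A) ↔ (A → E))) ↔ A) ∨ E = F ∨ F = F
E → A = F → T = T
¬(E → A) = ¬T = F
E ⊕ A = F ⊕ T = T
(E ⊕ A) → E = T → F = F
¬(E → A) ∨ ((E ⊕ A) → E) = F ∨ F = F
((((A ⊕ E) ↔ ¬((E ↔ A) ↔ (A → E))) ↔ A) ∨ E) ↔ (¬(E → A) ∨ ((E ⊕ A) → E)) = F ↔ F = T
¬(((((A ⊕ E) ↔ ¬((E ↔ A) ↔ (A → E))) ↔ A) ∨ E) ↔ (¬(E → A) ∨ ((E ⊕ A) → E))) = ¬T = F
¬¬(((((A ⊕ E) ↔ ¬((E ↔ A) ↔ (A → E))) ↔ A) ∨ E) ↔ (¬(E → A) ∨ ((E ⊕ A) → E))) = ¬F = T
A → E = T → F = F
(A → E) ⊕ E = F ⊕ F = F
((A → E) ⊕ E) ⊕ E = F ⊕ F = F
(((A → E) ⊕ E) ⊕ E) ↔ E = F ↔ F = T
¬¬(((((A ⊕ E) ↔ ¬((E ↔ A) ↔ (A → E))) ↔ A) ∨ E) ↔ (¬(E → A) ∨ ((E ⊕ A) → E))) → ((((A → E) ⊕ E) ⊕ E) ↔ E) = T → T = T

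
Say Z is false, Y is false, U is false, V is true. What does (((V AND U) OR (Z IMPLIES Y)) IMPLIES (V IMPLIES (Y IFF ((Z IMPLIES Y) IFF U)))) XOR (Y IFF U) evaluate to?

False

V AND U = True AND False = False
Z IMPLIES Y = False IMPLIES False = True
(V AND U) OR (Z IMPLIES Y) = False OR True = True
Z IMPLIES Y = False IMPLIES False = True
(Z IMPLIES Y) IFF U = True IFF False = False
Y IFF ((Z IMPLIES Y) IFF U) = False IFF False = True
V IMPLIES (Y IFF ((Z IMPLIES Y) IFF U)) = True IMPLIES True = True
((V AND U) OR (Z IMPLIES Y)) IMPLIES (V IMPLIES (Y IFF ((Z IMPLIES Y) IFF U))) = True IMPLIES True = True
Y IFF U = False IFF False = True
(((V AND U) OR (Z IMPLIES Y)) IMPLIES (V IMPLIES (Y IFF ((Z IMPLIES Y) IFF U)))) XOR (Y IFF U) = True XOR True = False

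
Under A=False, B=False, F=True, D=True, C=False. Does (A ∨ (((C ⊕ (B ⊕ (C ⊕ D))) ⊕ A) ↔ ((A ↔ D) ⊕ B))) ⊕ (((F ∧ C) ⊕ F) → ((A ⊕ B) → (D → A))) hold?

C ⊕ D = False ⊕ True = True
B ⊕ (C ⊕ D) = False ⊕ True = True
C ⊕ (B ⊕ (C ⊕ D)) = False ⊕ True = True
(C ⊕ (B ⊕ (C ⊕ D))) ⊕ A = True ⊕ False = True
A ↔ D = False ↔ True = False
(A ↔ D) ⊕ B = False ⊕ False = False
((C ⊕ (B ⊕ (C ⊕ D))) ⊕ A) ↔ ((A ↔ D) ⊕ B) = True ↔ False = False
A ∨ (((C ⊕ (B ⊕ (C ⊕ D))) ⊕ A) ↔ ((A ↔ D) ⊕ B)) = False ∨ False = False
F ∧ C = True ∧ False = False
(F ∧ C) ⊕ F = False ⊕ True = True
A ⊕ B = False ⊕ False = False
D → A = True → False = False
(A ⊕ B) → (D → A) = False → False = True
((F ∧ C) ⊕ F) → ((A ⊕ B) → (D → A)) = True → True = True
(A ∨ (((C ⊕ (B ⊕ (C ⊕ D))) ⊕ A) ↔ ((A ↔ D) ⊕ B))) ⊕ (((F ∧ C) ⊕ F) → ((A ⊕ B) → (D → A))) = False ⊕ True = True

True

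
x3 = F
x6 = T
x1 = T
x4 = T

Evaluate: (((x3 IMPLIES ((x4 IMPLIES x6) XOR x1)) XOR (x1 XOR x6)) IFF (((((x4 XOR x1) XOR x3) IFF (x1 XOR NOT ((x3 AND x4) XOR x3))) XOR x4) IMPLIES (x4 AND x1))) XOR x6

x4 IMPLIES x6 = T IMPLIES T = T
(x4 IMPLIES x6) XOR x1 = T XOR T = F
x3 IMPLIES ((x4 IMPLIES x6) XOR x1) = F IMPLIES F = T
x1 XOR x6 = T XOR T = F
(x3 IMPLIES ((x4 IMPLIES x6) XOR x1)) XOR (x1 XOR x6) = T XOR F = T
x4 XOR x1 = T XOR T = F
(x4 XOR x1) XOR x3 = F XOR F = F
x3 AND x4 = F AND T = F
(x3 AND x4) XOR x3 = F XOR F = F
NOT ((x3 AND x4) XOR x3) = NOT F = T
x1 XOR NOT ((x3 AND x4) XOR x3) = T XOR T = F
((x4 XOR x1) XOR x3) IFF (x1 XOR NOT ((x3 AND x4) XOR x3)) = F IFF F = T
(((x4 XOR x1) XOR x3) IFF (x1 XOR NOT ((x3 AND x4) XOR x3))) XOR x4 = T XOR T = F
x4 AND x1 = T AND T = T
((((x4 XOR x1) XOR x3) IFF (x1 XOR NOT ((x3 AND x4) XOR x3))) XOR x4) IMPLIES (x4 AND x1) = F IMPLIES T = T
((x3 IMPLIES ((x4 IMPLIES x6) XOR x1)) XOR (x1 XOR x6)) IFF (((((x4 XOR x1) XOR x3) IFF (x1 XOR NOT ((x3 AND x4) XOR x3))) XOR x4) IMPLIES (x4 AND x1)) = T IFF T = T
(((x3 IMPLIES ((x4 IMPLIES x6) XOR x1)) XOR (x1 XOR x6)) IFF (((((x4 XOR x1) XOR x3) IFF (x1 XOR NOT ((x3 AND x4) XOR x3))) XOR x4) IMPLIES (x4 AND x1))) XOR x6 = T XOR T = F

F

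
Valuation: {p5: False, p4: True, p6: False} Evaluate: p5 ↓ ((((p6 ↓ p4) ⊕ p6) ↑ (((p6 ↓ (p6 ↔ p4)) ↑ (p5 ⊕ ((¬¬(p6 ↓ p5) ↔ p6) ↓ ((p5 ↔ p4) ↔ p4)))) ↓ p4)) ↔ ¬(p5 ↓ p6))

p6 ↓ p4 = False ↓ True = False
(p6 ↓ p4) ⊕ p6 = False ⊕ False = False
p6 ↔ p4 = False ↔ True = False
p6 ↓ (p6 ↔ p4) = False ↓ False = True
p6 ↓ p5 = False ↓ False = True
¬(p6 ↓ p5) = ¬True = False
¬¬(p6 ↓ p5) = ¬False = True
¬¬(p6 ↓ p5) ↔ p6 = True ↔ False = False
p5 ↔ p4 = False ↔ True = False
(p5 ↔ p4) ↔ p4 = False ↔ True = False
(¬¬(p6 ↓ p5) ↔ p6) ↓ ((p5 ↔ p4) ↔ p4) = False ↓ False = True
p5 ⊕ ((¬¬(p6 ↓ p5) ↔ p6) ↓ ((p5 ↔ p4) ↔ p4)) = False ⊕ True = True
(p6 ↓ (p6 ↔ p4)) ↑ (p5 ⊕ ((¬¬(p6 ↓ p5) ↔ p6) ↓ ((p5 ↔ p4) ↔ p4))) = True ↑ True = False
((p6 ↓ (p6 ↔ p4)) ↑ (p5 ⊕ ((¬¬(p6 ↓ p5) ↔ p6) ↓ ((p5 ↔ p4) ↔ p4)))) ↓ p4 = False ↓ True = False
((p6 ↓ p4) ⊕ p6) ↑ (((p6 ↓ (p6 ↔ p4)) ↑ (p5 ⊕ ((¬¬(p6 ↓ p5) ↔ p6) ↓ ((p5 ↔ p4) ↔ p4)))) ↓ p4) = False ↑ False = True
p5 ↓ p6 = False ↓ False = True
¬(p5 ↓ p6) = ¬True = False
(((p6 ↓ p4) ⊕ p6) ↑ (((p6 ↓ (p6 ↔ p4)) ↑ (p5 ⊕ ((¬¬(p6 ↓ p5) ↔ p6) ↓ ((p5 ↔ p4) ↔ p4)))) ↓ p4)) ↔ ¬(p5 ↓ p6) = True ↔ False = False
p5 ↓ ((((p6 ↓ p4) ⊕ p6) ↑ (((p6 ↓ (p6 ↔ p4)) ↑ (p5 ⊕ ((¬¬(p6 ↓ p5) ↔ p6) ↓ ((p5 ↔ p4) ↔ p4)))) ↓ p4)) ↔ ¬(p5 ↓ p6)) = False ↓ False = True

True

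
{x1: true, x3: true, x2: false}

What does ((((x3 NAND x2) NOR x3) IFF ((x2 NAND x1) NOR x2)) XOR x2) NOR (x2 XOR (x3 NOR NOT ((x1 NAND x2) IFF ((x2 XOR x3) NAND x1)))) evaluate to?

false

x3 NAND x2 = true NAND false = true
(x3 NAND x2) NOR x3 = true NOR true = false
x2 NAND x1 = false NAND true = true
(x2 NAND x1) NOR x2 = true NOR false = false
((x3 NAND x2) NOR x3) IFF ((x2 NAND x1) NOR x2) = false IFF false = true
(((x3 NAND x2) NOR x3) IFF ((x2 NAND x1) NOR x2)) XOR x2 = true XOR false = true
x1 NAND x2 = true NAND false = true
x2 XOR x3 = false XOR true = true
(x2 XOR x3) NAND x1 = true NAND true = false
(x1 NAND x2) IFF ((x2 XOR x3) NAND x1) = true IFF false = false
NOT ((x1 NAND x2) IFF ((x2 XOR x3) NAND x1)) = NOT false = true
x3 NOR NOT ((x1 NAND x2) IFF ((x2 XOR x3) NAND x1)) = true NOR true = false
x2 XOR (x3 NOR NOT ((x1 NAND x2) IFF ((x2 XOR x3) NAND x1))) = false XOR false = false
((((x3 NAND x2) NOR x3) IFF ((x2 NAND x1) NOR x2)) XOR x2) NOR (x2 XOR (x3 NOR NOT ((x1 NAND x2) IFF ((x2 XOR x3) NAND x1)))) = true NOR false = false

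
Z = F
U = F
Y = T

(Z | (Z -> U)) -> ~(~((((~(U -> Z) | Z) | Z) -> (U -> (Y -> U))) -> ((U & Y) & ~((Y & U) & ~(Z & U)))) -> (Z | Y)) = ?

Z -> U = F -> F = T
Z | (Z -> U) = F | T = T
U -> Z = F -> F = T
~(U -> Z) = ~T = F
~(U -> Z) | Z = F | F = F
(~(U -> Z) | Z) | Z = F | F = F
Y -> U = T -> F = F
U -> (Y -> U) = F -> F = T
((~(U -> Z) | Z) | Z) -> (U -> (Y -> U)) = F -> T = T
U & Y = F & T = F
Y & U = T & F = F
Z & U = F & F = F
~(Z & U) = ~F = T
(Y & U) & ~(Z & U) = F & T = F
~((Y & U) & ~(Z & U)) = ~F = T
(U & Y) & ~((Y & U) & ~(Z & U)) = F & T = F
(((~(U -> Z) | Z) | Z) -> (U -> (Y -> U))) -> ((U & Y) & ~((Y & U) & ~(Z & U))) = T -> F = F
~((((~(U -> Z) | Z) | Z) -> (U -> (Y -> U))) -> ((U & Y) & ~((Y & U) & ~(Z & U)))) = ~F = T
Z | Y = F | T = T
~((((~(U -> Z) | Z) | Z) -> (U -> (Y -> U))) -> ((U & Y) & ~((Y & U) & ~(Z & U)))) -> (Z | Y) = T -> T = T
~(~((((~(U -> Z) | Z) | Z) -> (U -> (Y -> U))) -> ((U & Y) & ~((Y & U) & ~(Z & U)))) -> (Z | Y)) = ~T = F
(Z | (Z -> U)) -> ~(~((((~(U -> Z) | Z) | Z) -> (U -> (Y -> U))) -> ((U & Y) & ~((Y & U) & ~(Z & U)))) -> (Z | Y)) = T -> F = F

F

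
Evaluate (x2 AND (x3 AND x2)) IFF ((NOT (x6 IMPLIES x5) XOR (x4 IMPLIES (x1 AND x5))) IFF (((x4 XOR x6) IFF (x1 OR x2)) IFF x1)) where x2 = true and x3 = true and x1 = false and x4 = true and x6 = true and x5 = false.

true

x3 AND x2 = true AND true = true
x2 AND (x3 AND x2) = true AND true = true
x6 IMPLIES x5 = true IMPLIES false = false
NOT (x6 IMPLIES x5) = NOT false = true
x1 AND x5 = false AND false = false
x4 IMPLIES (x1 AND x5) = true IMPLIES false = false
NOT (x6 IMPLIES x5) XOR (x4 IMPLIES (x1 AND x5)) = true XOR false = true
x4 XOR x6 = true XOR true = false
x1 OR x2 = false OR true = true
(x4 XOR x6) IFF (x1 OR x2) = false IFF true = false
((x4 XOR x6) IFF (x1 OR x2)) IFF x1 = false IFF false = true
(NOT (x6 IMPLIES x5) XOR (x4 IMPLIES (x1 AND x5))) IFF (((x4 XOR x6) IFF (x1 OR x2)) IFF x1) = true IFF true = true
(x2 AND (x3 AND x2)) IFF ((NOT (x6 IMPLIES x5) XOR (x4 IMPLIES (x1 AND x5))) IFF (((x4 XOR x6) IFF (x1 OR x2)) IFF x1)) = true IFF true = true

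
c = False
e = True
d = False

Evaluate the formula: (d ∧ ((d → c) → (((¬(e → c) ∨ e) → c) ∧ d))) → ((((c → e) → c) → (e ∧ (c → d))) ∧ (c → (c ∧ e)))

True

d → c = False → False = True
e → c = True → False = False
¬(e → c) = ¬False = True
¬(e → c) ∨ e = True ∨ True = True
(¬(e → c) ∨ e) → c = True → False = False
((¬(e → c) ∨ e) → c) ∧ d = False ∧ False = False
(d → c) → (((¬(e → c) ∨ e) → c) ∧ d) = True → False = False
d ∧ ((d → c) → (((¬(e → c) ∨ e) → c) ∧ d)) = False ∧ False = False
c → e = False → True = True
(c → e) → c = True → False = False
c → d = False → False = True
e ∧ (c → d) = True ∧ True = True
((c → e) → c) → (e ∧ (c → d)) = False → True = True
c ∧ e = False ∧ True = False
c → (c ∧ e) = False → False = True
(((c → e) → c) → (e ∧ (c → d))) ∧ (c → (c ∧ e)) = True ∧ True = True
(d ∧ ((d → c) → (((¬(e → c) ∨ e) → c) ∧ d))) → ((((c → e) → c) → (e ∧ (c → d))) ∧ (c → (c ∧ e))) = False → True = True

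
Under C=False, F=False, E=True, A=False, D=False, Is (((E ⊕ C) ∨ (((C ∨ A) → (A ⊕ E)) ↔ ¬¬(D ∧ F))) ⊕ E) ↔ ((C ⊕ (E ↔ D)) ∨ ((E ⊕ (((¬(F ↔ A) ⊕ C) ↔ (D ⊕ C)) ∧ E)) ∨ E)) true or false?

False

E ⊕ C = True ⊕ False = True
C ∨ A = False ∨ False = False
A ⊕ E = False ⊕ True = True
(C ∨ A) → (A ⊕ E) = False → True = True
D ∧ F = False ∧ False = False
¬(D ∧ F) = ¬False = True
¬¬(D ∧ F) = ¬True = False
((C ∨ A) → (A ⊕ E)) ↔ ¬¬(D ∧ F) = True ↔ False = False
(E ⊕ C) ∨ (((C ∨ A) → (A ⊕ E)) ↔ ¬¬(D ∧ F)) = True ∨ False = True
((E ⊕ C) ∨ (((C ∨ A) → (A ⊕ E)) ↔ ¬¬(D ∧ F))) ⊕ E = True ⊕ True = False
E ↔ D = True ↔ False = False
C ⊕ (E ↔ D) = False ⊕ False = False
F ↔ A = False ↔ False = True
¬(F ↔ A) = ¬True = False
¬(F ↔ A) ⊕ C = False ⊕ False = False
D ⊕ C = False ⊕ False = False
(¬(F ↔ A) ⊕ C) ↔ (D ⊕ C) = False ↔ False = True
((¬(F ↔ A) ⊕ C) ↔ (D ⊕ C)) ∧ E = True ∧ True = True
E ⊕ (((¬(F ↔ A) ⊕ C) ↔ (D ⊕ C)) ∧ E) = True ⊕ True = False
(E ⊕ (((¬(F ↔ A) ⊕ C) ↔ (D ⊕ C)) ∧ E)) ∨ E = False ∨ True = True
(C ⊕ (E ↔ D)) ∨ ((E ⊕ (((¬(F ↔ A) ⊕ C) ↔ (D ⊕ C)) ∧ E)) ∨ E) = False ∨ True = True
(((E ⊕ C) ∨ (((C ∨ A) → (A ⊕ E)) ↔ ¬¬(D ∧ F))) ⊕ E) ↔ ((C ⊕ (E ↔ D)) ∨ ((E ⊕ (((¬(F ↔ A) ⊕ C) ↔ (D ⊕ C)) ∧ E)) ∨ E)) = False ↔ True = False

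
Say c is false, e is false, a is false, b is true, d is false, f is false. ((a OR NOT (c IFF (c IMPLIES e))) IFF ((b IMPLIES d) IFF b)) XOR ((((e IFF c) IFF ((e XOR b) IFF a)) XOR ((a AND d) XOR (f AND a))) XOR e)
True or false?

False

c IMPLIES e = False IMPLIES False = True
c IFF (c IMPLIES e) = False IFF True = False
NOT (c IFF (c IMPLIES e)) = NOT False = True
a OR NOT (c IFF (c IMPLIES e)) = False OR True = True
b IMPLIES d = True IMPLIES False = False
(b IMPLIES d) IFF b = False IFF True = False
(a OR NOT (c IFF (c IMPLIES e))) IFF ((b IMPLIES d) IFF b) = True IFF False = False
e IFF c = False IFF False = True
e XOR b = False XOR True = True
(e XOR b) IFF a = True IFF False = False
(e IFF c) IFF ((e XOR b) IFF a) = True IFF False = False
a AND d = False AND False = False
f AND a = False AND False = False
(a AND d) XOR (f AND a) = False XOR False = False
((e IFF c) IFF ((e XOR b) IFF a)) XOR ((a AND d) XOR (f AND a)) = False XOR False = False
(((e IFF c) IFF ((e XOR b) IFF a)) XOR ((a AND d) XOR (f AND a))) XOR e = False XOR False = False
((a OR NOT (c IFF (c IMPLIES e))) IFF ((b IMPLIES d) IFF b)) XOR ((((e IFF c) IFF ((e XOR b) IFF a)) XOR ((a AND d) XOR (f AND a))) XOR e) = False XOR False = False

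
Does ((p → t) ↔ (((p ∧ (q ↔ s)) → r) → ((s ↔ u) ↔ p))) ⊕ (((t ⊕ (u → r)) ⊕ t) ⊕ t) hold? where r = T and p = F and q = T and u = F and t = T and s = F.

F

Substituting r=T, p=F, q=T, u=F, t=T, s=F:
p → t = F → T = T
q ↔ s = T ↔ F = F
p ∧ (q ↔ s) = F ∧ F = F
(p ∧ (q ↔ s)) → r = F → T = T
s ↔ u = F ↔ F = T
(s ↔ u) ↔ p = T ↔ F = F
((p ∧ (q ↔ s)) → r) → ((s ↔ u) ↔ p) = T → F = F
(p → t) ↔ (((p ∧ (q ↔ s)) → r) → ((s ↔ u) ↔ p)) = T ↔ F = F
u → r = F → T = T
t ⊕ (u → r) = T ⊕ T = F
(t ⊕ (u → r)) ⊕ t = F ⊕ T = T
((t ⊕ (u → r)) ⊕ t) ⊕ t = T ⊕ T = F
((p → t) ↔ (((p ∧ (q ↔ s)) → r) → ((s ↔ u) ↔ p))) ⊕ (((t ⊕ (u → r)) ⊕ t) ⊕ t) = F ⊕ F = F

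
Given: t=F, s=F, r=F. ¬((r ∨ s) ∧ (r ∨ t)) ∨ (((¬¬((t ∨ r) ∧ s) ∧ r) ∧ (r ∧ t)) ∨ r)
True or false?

T

Substituting t=F, s=F, r=F:
r ∨ s = F ∨ F = F
r ∨ t = F ∨ F = F
(r ∨ s) ∧ (r ∨ t) = F ∧ F = F
¬((r ∨ s) ∧ (r ∨ t)) = ¬F = T
t ∨ r = F ∨ F = F
(t ∨ r) ∧ s = F ∧ F = F
¬((t ∨ r) ∧ s) = ¬F = T
¬¬((t ∨ r) ∧ s) = ¬T = F
¬¬((t ∨ r) ∧ s) ∧ r = F ∧ F = F
r ∧ t = F ∧ F = F
(¬¬((t ∨ r) ∧ s) ∧ r) ∧ (r ∧ t) = F ∧ F = F
((¬¬((t ∨ r) ∧ s) ∧ r) ∧ (r ∧ t)) ∨ r = F ∨ F = F
¬((r ∨ s) ∧ (r ∨ t)) ∨ (((¬¬((t ∨ r) ∧ s) ∧ r) ∧ (r ∧ t)) ∨ r) = T ∨ F = T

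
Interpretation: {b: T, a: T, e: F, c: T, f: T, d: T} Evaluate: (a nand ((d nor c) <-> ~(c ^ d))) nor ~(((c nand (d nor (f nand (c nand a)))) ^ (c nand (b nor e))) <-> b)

F

Substituting b=T, a=T, e=F, c=T, f=T, d=T:
d nor c = T nor T = F
c ^ d = T ^ T = F
~(c ^ d) = ~F = T
(d nor c) <-> ~(c ^ d) = F <-> T = F
a nand ((d nor c) <-> ~(c ^ d)) = T nand F = T
c nand a = T nand T = F
f nand (c nand a) = T nand F = T
d nor (f nand (c nand a)) = T nor T = F
c nand (d nor (f nand (c nand a))) = T nand F = T
b nor e = T nor F = F
c nand (b nor e) = T nand F = T
(c nand (d nor (f nand (c nand a)))) ^ (c nand (b nor e)) = T ^ T = F
((c nand (d nor (f nand (c nand a)))) ^ (c nand (b nor e))) <-> b = F <-> T = F
~(((c nand (d nor (f nand (c nand a)))) ^ (c nand (b nor e))) <-> b) = ~F = T
(a nand ((d nor c) <-> ~(c ^ d))) nor ~(((c nand (d nor (f nand (c nand a)))) ^ (c nand (b nor e))) <-> b) = T nor T = F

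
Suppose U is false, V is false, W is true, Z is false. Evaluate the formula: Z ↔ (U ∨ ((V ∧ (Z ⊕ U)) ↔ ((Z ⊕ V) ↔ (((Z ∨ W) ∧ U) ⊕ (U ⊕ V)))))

True

Z ⊕ U = False ⊕ False = False
V ∧ (Z ⊕ U) = False ∧ False = False
Z ⊕ V = False ⊕ False = False
Z ∨ W = False ∨ True = True
(Z ∨ W) ∧ U = True ∧ False = False
U ⊕ V = False ⊕ False = False
((Z ∨ W) ∧ U) ⊕ (U ⊕ V) = False ⊕ False = False
(Z ⊕ V) ↔ (((Z ∨ W) ∧ U) ⊕ (U ⊕ V)) = False ↔ False = True
(V ∧ (Z ⊕ U)) ↔ ((Z ⊕ V) ↔ (((Z ∨ W) ∧ U) ⊕ (U ⊕ V))) = False ↔ True = False
U ∨ ((V ∧ (Z ⊕ U)) ↔ ((Z ⊕ V) ↔ (((Z ∨ W) ∧ U) ⊕ (U ⊕ V)))) = False ∨ False = False
Z ↔ (U ∨ ((V ∧ (Z ⊕ U)) ↔ ((Z ⊕ V) ↔ (((Z ∨ W) ∧ U) ⊕ (U ⊕ V))))) = False ↔ False = True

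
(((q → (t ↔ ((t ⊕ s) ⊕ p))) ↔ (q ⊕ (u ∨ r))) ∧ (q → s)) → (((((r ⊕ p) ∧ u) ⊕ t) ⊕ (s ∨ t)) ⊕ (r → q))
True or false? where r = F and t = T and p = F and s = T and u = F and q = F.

T

t ⊕ s = T ⊕ T = F
(t ⊕ s) ⊕ p = F ⊕ F = F
t ↔ ((t ⊕ s) ⊕ p) = T ↔ F = F
q → (t ↔ ((t ⊕ s) ⊕ p)) = F → F = T
u ∨ r = F ∨ F = F
q ⊕ (u ∨ r) = F ⊕ F = F
(q → (t ↔ ((t ⊕ s) ⊕ p))) ↔ (q ⊕ (u ∨ r)) = T ↔ F = F
q → s = F → T = T
((q → (t ↔ ((t ⊕ s) ⊕ p))) ↔ (q ⊕ (u ∨ r))) ∧ (q → s) = F ∧ T = F
r ⊕ p = F ⊕ F = F
(r ⊕ p) ∧ u = F ∧ F = F
((r ⊕ p) ∧ u) ⊕ t = F ⊕ T = T
s ∨ t = T ∨ T = T
(((r ⊕ p) ∧ u) ⊕ t) ⊕ (s ∨ t) = T ⊕ T = F
r → q = F → F = T
((((r ⊕ p) ∧ u) ⊕ t) ⊕ (s ∨ t)) ⊕ (r → q) = F ⊕ T = T
(((q → (t ↔ ((t ⊕ s) ⊕ p))) ↔ (q ⊕ (u ∨ r))) ∧ (q → s)) → (((((r ⊕ p) ∧ u) ⊕ t) ⊕ (s ∨ t)) ⊕ (r → q)) = F → T = T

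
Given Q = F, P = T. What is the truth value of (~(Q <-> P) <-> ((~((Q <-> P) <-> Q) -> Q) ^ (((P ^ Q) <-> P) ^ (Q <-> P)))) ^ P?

T

Q <-> P = F <-> T = F
~(Q <-> P) = ~F = T
Q <-> P = F <-> T = F
(Q <-> P) <-> Q = F <-> F = T
~((Q <-> P) <-> Q) = ~T = F
~((Q <-> P) <-> Q) -> Q = F -> F = T
P ^ Q = T ^ F = T
(P ^ Q) <-> P = T <-> T = T
Q <-> P = F <-> T = F
((P ^ Q) <-> P) ^ (Q <-> P) = T ^ F = T
(~((Q <-> P) <-> Q) -> Q) ^ (((P ^ Q) <-> P) ^ (Q <-> P)) = T ^ T = F
~(Q <-> P) <-> ((~((Q <-> P) <-> Q) -> Q) ^ (((P ^ Q) <-> P) ^ (Q <-> P))) = T <-> F = F
(~(Q <-> P) <-> ((~((Q <-> P) <-> Q) -> Q) ^ (((P ^ Q) <-> P) ^ (Q <-> P)))) ^ P = F ^ T = T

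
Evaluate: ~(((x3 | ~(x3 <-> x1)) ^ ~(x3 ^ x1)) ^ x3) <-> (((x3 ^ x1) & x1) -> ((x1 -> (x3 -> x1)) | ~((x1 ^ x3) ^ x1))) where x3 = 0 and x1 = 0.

0

Substituting x3=0, x1=0:
x3 <-> x1 = 0 <-> 0 = 1
~(x3 <-> x1) = ~1 = 0
x3 | ~(x3 <-> x1) = 0 | 0 = 0
x3 ^ x1 = 0 ^ 0 = 0
~(x3 ^ x1) = ~0 = 1
(x3 | ~(x3 <-> x1)) ^ ~(x3 ^ x1) = 0 ^ 1 = 1
((x3 | ~(x3 <-> x1)) ^ ~(x3 ^ x1)) ^ x3 = 1 ^ 0 = 1
~(((x3 | ~(x3 <-> x1)) ^ ~(x3 ^ x1)) ^ x3) = ~1 = 0
x3 ^ x1 = 0 ^ 0 = 0
(x3 ^ x1) & x1 = 0 & 0 = 0
x3 -> x1 = 0 -> 0 = 1
x1 -> (x3 -> x1) = 0 -> 1 = 1
x1 ^ x3 = 0 ^ 0 = 0
(x1 ^ x3) ^ x1 = 0 ^ 0 = 0
~((x1 ^ x3) ^ x1) = ~0 = 1
(x1 -> (x3 -> x1)) | ~((x1 ^ x3) ^ x1) = 1 | 1 = 1
((x3 ^ x1) & x1) -> ((x1 -> (x3 -> x1)) | ~((x1 ^ x3) ^ x1)) = 0 -> 1 = 1
~(((x3 | ~(x3 <-> x1)) ^ ~(x3 ^ x1)) ^ x3) <-> (((x3 ^ x1) & x1) -> ((x1 -> (x3 -> x1)) | ~((x1 ^ x3) ^ x1))) = 0 <-> 1 = 0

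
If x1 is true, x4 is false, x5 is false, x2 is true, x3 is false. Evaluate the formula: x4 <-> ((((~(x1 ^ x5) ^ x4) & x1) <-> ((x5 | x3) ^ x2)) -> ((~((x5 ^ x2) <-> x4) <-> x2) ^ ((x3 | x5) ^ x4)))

Substituting x1=True, x4=False, x5=False, x2=True, x3=False:
x1 ^ x5 = True ^ False = True
~(x1 ^ x5) = ~True = False
~(x1 ^ x5) ^ x4 = False ^ False = False
(~(x1 ^ x5) ^ x4) & x1 = False & True = False
x5 | x3 = False | False = False
(x5 | x3) ^ x2 = False ^ True = True
((~(x1 ^ x5) ^ x4) & x1) <-> ((x5 | x3) ^ x2) = False <-> True = False
x5 ^ x2 = False ^ True = True
(x5 ^ x2) <-> x4 = True <-> False = False
~((x5 ^ x2) <-> x4) = ~False = True
~((x5 ^ x2) <-> x4) <-> x2 = True <-> True = True
x3 | x5 = False | False = False
(x3 | x5) ^ x4 = False ^ False = False
(~((x5 ^ x2) <-> x4) <-> x2) ^ ((x3 | x5) ^ x4) = True ^ False = True
(((~(x1 ^ x5) ^ x4) & x1) <-> ((x5 | x3) ^ x2)) -> ((~((x5 ^ x2) <-> x4) <-> x2) ^ ((x3 | x5) ^ x4)) = False -> True = True
x4 <-> ((((~(x1 ^ x5) ^ x4) & x1) <-> ((x5 | x3) ^ x2)) -> ((~((x5 ^ x2) <-> x4) <-> x2) ^ ((x3 | x5) ^ x4))) = False <-> True = False

False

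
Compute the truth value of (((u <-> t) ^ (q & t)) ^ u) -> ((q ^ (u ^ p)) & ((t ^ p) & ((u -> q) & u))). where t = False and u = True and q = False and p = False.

False

u <-> t = True <-> False = False
q & t = False & False = False
(u <-> t) ^ (q & t) = False ^ False = False
((u <-> t) ^ (q & t)) ^ u = False ^ True = True
u ^ p = True ^ False = True
q ^ (u ^ p) = False ^ True = True
t ^ p = False ^ False = False
u -> q = True -> False = False
(u -> q) & u = False & True = False
(t ^ p) & ((u -> q) & u) = False & False = False
(q ^ (u ^ p)) & ((t ^ p) & ((u -> q) & u)) = True & False = False
(((u <-> t) ^ (q & t)) ^ u) -> ((q ^ (u ^ p)) & ((t ^ p) & ((u -> q) & u))) = True -> False = False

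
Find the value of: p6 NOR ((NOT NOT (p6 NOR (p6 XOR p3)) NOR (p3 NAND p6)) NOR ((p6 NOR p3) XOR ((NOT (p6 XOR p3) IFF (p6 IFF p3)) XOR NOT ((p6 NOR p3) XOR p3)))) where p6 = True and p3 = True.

p6 XOR p3 = True XOR True = False
p6 NOR (p6 XOR p3) = True NOR False = False
NOT (p6 NOR (p6 XOR p3)) = NOT False = True
NOT NOT (p6 NOR (p6 XOR p3)) = NOT True = False
p3 NAND p6 = True NAND True = False
NOT NOT (p6 NOR (p6 XOR p3)) NOR (p3 NAND p6) = False NOR False = True
p6 NOR p3 = True NOR True = False
p6 XOR p3 = True XOR True = False
NOT (p6 XOR p3) = NOT False = True
p6 IFF p3 = True IFF True = True
NOT (p6 XOR p3) IFF (p6 IFF p3) = True IFF True = True
p6 NOR p3 = True NOR True = False
(p6 NOR p3) XOR p3 = False XOR True = True
NOT ((p6 NOR p3) XOR p3) = NOT True = False
(NOT (p6 XOR p3) IFF (p6 IFF p3)) XOR NOT ((p6 NOR p3) XOR p3) = True XOR False = True
(p6 NOR p3) XOR ((NOT (p6 XOR p3) IFF (p6 IFF p3)) XOR NOT ((p6 NOR p3) XOR p3)) = False XOR True = True
(NOT NOT (p6 NOR (p6 XOR p3)) NOR (p3 NAND p6)) NOR ((p6 NOR p3) XOR ((NOT (p6 XOR p3) IFF (p6 IFF p3)) XOR NOT ((p6 NOR p3) XOR p3))) = True NOR True = False
p6 NOR ((NOT NOT (p6 NOR (p6 XOR p3)) NOR (p3 NAND p6)) NOR ((p6 NOR p3) XOR ((NOT (p6 XOR p3) IFF (p6 IFF p3)) XOR NOT ((p6 NOR p3) XOR p3)))) = True NOR False = False

False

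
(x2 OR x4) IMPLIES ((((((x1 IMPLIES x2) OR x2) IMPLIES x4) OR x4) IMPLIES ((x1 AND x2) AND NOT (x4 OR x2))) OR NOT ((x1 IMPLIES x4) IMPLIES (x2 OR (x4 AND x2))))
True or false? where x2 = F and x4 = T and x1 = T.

x2 OR x4 = F OR T = T
x1 IMPLIES x2 = T IMPLIES F = F
(x1 IMPLIES x2) OR x2 = F OR F = F
((x1 IMPLIES x2) OR x2) IMPLIES x4 = F IMPLIES T = T
(((x1 IMPLIES x2) OR x2) IMPLIES x4) OR x4 = T OR T = T
x1 AND x2 = T AND F = F
x4 OR x2 = T OR F = T
NOT (x4 OR x2) = NOT T = F
(x1 AND x2) AND NOT (x4 OR x2) = F AND F = F
((((x1 IMPLIES x2) OR x2) IMPLIES x4) OR x4) IMPLIES ((x1 AND x2) AND NOT (x4 OR x2)) = T IMPLIES F = F
x1 IMPLIES x4 = T IMPLIES T = T
x4 AND x2 = T AND F = F
x2 OR (x4 AND x2) = F OR F = F
(x1 IMPLIES x4) IMPLIES (x2 OR (x4 AND x2)) = T IMPLIES F = F
NOT ((x1 IMPLIES x4) IMPLIES (x2 OR (x4 AND x2))) = NOT F = T
(((((x1 IMPLIES x2) OR x2) IMPLIES x4) OR x4) IMPLIES ((x1 AND x2) AND NOT (x4 OR x2))) OR NOT ((x1 IMPLIES x4) IMPLIES (x2 OR (x4 AND x2))) = F OR T = T
(x2 OR x4) IMPLIES ((((((x1 IMPLIES x2) OR x2) IMPLIES x4) OR x4) IMPLIES ((x1 AND x2) AND NOT (x4 OR x2))) OR NOT ((x1 IMPLIES x4) IMPLIES (x2 OR (x4 AND x2)))) = T IMPLIES T = T

T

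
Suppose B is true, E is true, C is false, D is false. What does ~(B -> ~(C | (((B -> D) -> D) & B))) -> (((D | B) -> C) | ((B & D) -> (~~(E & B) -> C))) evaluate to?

1

B -> D = 1 -> 0 = 0
(B -> D) -> D = 0 -> 0 = 1
((B -> D) -> D) & B = 1 & 1 = 1
C | (((B -> D) -> D) & B) = 0 | 1 = 1
~(C | (((B -> D) -> D) & B)) = ~1 = 0
B -> ~(C | (((B -> D) -> D) & B)) = 1 -> 0 = 0
~(B -> ~(C | (((B -> D) -> D) & B))) = ~0 = 1
D | B = 0 | 1 = 1
(D | B) -> C = 1 -> 0 = 0
B & D = 1 & 0 = 0
E & B = 1 & 1 = 1
~(E & B) = ~1 = 0
~~(E & B) = ~0 = 1
~~(E & B) -> C = 1 -> 0 = 0
(B & D) -> (~~(E & B) -> C) = 0 -> 0 = 1
((D | B) -> C) | ((B & D) -> (~~(E & B) -> C)) = 0 | 1 = 1
~(B -> ~(C | (((B -> D) -> D) & B))) -> (((D | B) -> C) | ((B & D) -> (~~(E & B) -> C))) = 1 -> 1 = 1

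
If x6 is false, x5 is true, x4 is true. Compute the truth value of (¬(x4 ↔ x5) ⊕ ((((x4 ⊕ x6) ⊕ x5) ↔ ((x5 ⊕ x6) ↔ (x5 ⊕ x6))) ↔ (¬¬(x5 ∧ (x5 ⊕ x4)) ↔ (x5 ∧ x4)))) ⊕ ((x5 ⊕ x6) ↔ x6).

Substituting x6=False, x5=True, x4=True:
x4 ↔ x5 = True ↔ True = True
¬(x4 ↔ x5) = ¬True = False
x4 ⊕ x6 = True ⊕ False = True
(x4 ⊕ x6) ⊕ x5 = True ⊕ True = False
x5 ⊕ x6 = True ⊕ False = True
x5 ⊕ x6 = True ⊕ False = True
(x5 ⊕ x6) ↔ (x5 ⊕ x6) = True ↔ True = True
((x4 ⊕ x6) ⊕ x5) ↔ ((x5 ⊕ x6) ↔ (x5 ⊕ x6)) = False ↔ True = False
x5 ⊕ x4 = True ⊕ True = False
x5 ∧ (x5 ⊕ x4) = True ∧ False = False
¬(x5 ∧ (x5 ⊕ x4)) = ¬False = True
¬¬(x5 ∧ (x5 ⊕ x4)) = ¬True = False
x5 ∧ x4 = True ∧ True = True
¬¬(x5 ∧ (x5 ⊕ x4)) ↔ (x5 ∧ x4) = False ↔ True = False
(((x4 ⊕ x6) ⊕ x5) ↔ ((x5 ⊕ x6) ↔ (x5 ⊕ x6))) ↔ (¬¬(x5 ∧ (x5 ⊕ x4)) ↔ (x5 ∧ x4)) = False ↔ False = True
¬(x4 ↔ x5) ⊕ ((((x4 ⊕ x6) ⊕ x5) ↔ ((x5 ⊕ x6) ↔ (x5 ⊕ x6))) ↔ (¬¬(x5 ∧ (x5 ⊕ x4)) ↔ (x5 ∧ x4))) = False ⊕ True = True
x5 ⊕ x6 = True ⊕ False = True
(x5 ⊕ x6) ↔ x6 = True ↔ False = False
(¬(x4 ↔ x5) ⊕ ((((x4 ⊕ x6) ⊕ x5) ↔ ((x5 ⊕ x6) ↔ (x5 ⊕ x6))) ↔ (¬¬(x5 ∧ (x5 ⊕ x4)) ↔ (x5 ∧ x4)))) ⊕ ((x5 ⊕ x6) ↔ x6) = True ⊕ False = True

True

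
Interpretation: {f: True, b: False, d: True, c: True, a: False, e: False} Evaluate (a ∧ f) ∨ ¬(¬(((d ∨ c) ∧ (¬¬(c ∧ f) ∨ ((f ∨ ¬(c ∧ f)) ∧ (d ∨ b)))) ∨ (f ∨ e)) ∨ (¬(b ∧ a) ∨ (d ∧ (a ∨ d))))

a ∧ f = False ∧ True = False
d ∨ c = True ∨ True = True
c ∧ f = True ∧ True = True
¬(c ∧ f) = ¬True = False
¬¬(c ∧ f) = ¬False = True
c ∧ f = True ∧ True = True
¬(c ∧ f) = ¬True = False
f ∨ ¬(c ∧ f) = True ∨ False = True
d ∨ b = True ∨ False = True
(f ∨ ¬(c ∧ f)) ∧ (d ∨ b) = True ∧ True = True
¬¬(c ∧ f) ∨ ((f ∨ ¬(c ∧ f)) ∧ (d ∨ b)) = True ∨ True = True
(d ∨ c) ∧ (¬¬(c ∧ f) ∨ ((f ∨ ¬(c ∧ f)) ∧ (d ∨ b))) = True ∧ True = True
f ∨ e = True ∨ False = True
((d ∨ c) ∧ (¬¬(c ∧ f) ∨ ((f ∨ ¬(c ∧ f)) ∧ (d ∨ b)))) ∨ (f ∨ e) = True ∨ True = True
¬(((d ∨ c) ∧ (¬¬(c ∧ f) ∨ ((f ∨ ¬(c ∧ f)) ∧ (d ∨ b)))) ∨ (f ∨ e)) = ¬True = False
b ∧ a = False ∧ False = False
¬(b ∧ a) = ¬False = True
a ∨ d = False ∨ True = True
d ∧ (a ∨ d) = True ∧ True = True
¬(b ∧ a) ∨ (d ∧ (a ∨ d)) = True ∨ True = True
¬(((d ∨ c) ∧ (¬¬(c ∧ f) ∨ ((f ∨ ¬(c ∧ f)) ∧ (d ∨ b)))) ∨ (f ∨ e)) ∨ (¬(b ∧ a) ∨ (d ∧ (a ∨ d))) = False ∨ True = True
¬(¬(((d ∨ c) ∧ (¬¬(c ∧ f) ∨ ((f ∨ ¬(c ∧ f)) ∧ (d ∨ b)))) ∨ (f ∨ e)) ∨ (¬(b ∧ a) ∨ (d ∧ (a ∨ d)))) = ¬True = False
(a ∧ f) ∨ ¬(¬(((d ∨ c) ∧ (¬¬(c ∧ f) ∨ ((f ∨ ¬(c ∧ f)) ∧ (d ∨ b)))) ∨ (f ∨ e)) ∨ (¬(b ∧ a) ∨ (d ∧ (a ∨ d)))) = False ∨ False = False

False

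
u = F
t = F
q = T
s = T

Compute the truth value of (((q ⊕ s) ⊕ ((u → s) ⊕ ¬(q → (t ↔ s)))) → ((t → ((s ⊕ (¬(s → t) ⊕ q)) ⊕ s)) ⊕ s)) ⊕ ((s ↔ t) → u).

F

q ⊕ s = T ⊕ T = F
u → s = F → T = T
t ↔ s = F ↔ T = F
q → (t ↔ s) = T → F = F
¬(q → (t ↔ s)) = ¬F = T
(u → s) ⊕ ¬(q → (t ↔ s)) = T ⊕ T = F
(q ⊕ s) ⊕ ((u → s) ⊕ ¬(q → (t ↔ s))) = F ⊕ F = F
s → t = T → F = F
¬(s → t) = ¬F = T
¬(s → t) ⊕ q = T ⊕ T = F
s ⊕ (¬(s → t) ⊕ q) = T ⊕ F = T
(s ⊕ (¬(s → t) ⊕ q)) ⊕ s = T ⊕ T = F
t → ((s ⊕ (¬(s → t) ⊕ q)) ⊕ s) = F → F = T
(t → ((s ⊕ (¬(s → t) ⊕ q)) ⊕ s)) ⊕ s = T ⊕ T = F
((q ⊕ s) ⊕ ((u → s) ⊕ ¬(q → (t ↔ s)))) → ((t → ((s ⊕ (¬(s → t) ⊕ q)) ⊕ s)) ⊕ s) = F → F = T
s ↔ t = T ↔ F = F
(s ↔ t) → u = F → F = T
(((q ⊕ s) ⊕ ((u → s) ⊕ ¬(q → (t ↔ s)))) → ((t → ((s ⊕ (¬(s → t) ⊕ q)) ⊕ s)) ⊕ s)) ⊕ ((s ↔ t) → u) = T ⊕ T = F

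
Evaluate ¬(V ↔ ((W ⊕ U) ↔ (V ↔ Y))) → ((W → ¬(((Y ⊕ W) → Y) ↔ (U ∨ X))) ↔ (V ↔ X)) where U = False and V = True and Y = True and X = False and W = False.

False

W ⊕ U = False ⊕ False = False
V ↔ Y = True ↔ True = True
(W ⊕ U) ↔ (V ↔ Y) = False ↔ True = False
V ↔ ((W ⊕ U) ↔ (V ↔ Y)) = True ↔ False = False
¬(V ↔ ((W ⊕ U) ↔ (V ↔ Y))) = ¬False = True
Y ⊕ W = True ⊕ False = True
(Y ⊕ W) → Y = True → True = True
U ∨ X = False ∨ False = False
((Y ⊕ W) → Y) ↔ (U ∨ X) = True ↔ False = False
¬(((Y ⊕ W) → Y) ↔ (U ∨ X)) = ¬False = True
W → ¬(((Y ⊕ W) → Y) ↔ (U ∨ X)) = False → True = True
V ↔ X = True ↔ False = False
(W → ¬(((Y ⊕ W) → Y) ↔ (U ∨ X))) ↔ (V ↔ X) = True ↔ False = False
¬(V ↔ ((W ⊕ U) ↔ (V ↔ Y))) → ((W → ¬(((Y ⊕ W) → Y) ↔ (U ∨ X))) ↔ (V ↔ X)) = True → False = False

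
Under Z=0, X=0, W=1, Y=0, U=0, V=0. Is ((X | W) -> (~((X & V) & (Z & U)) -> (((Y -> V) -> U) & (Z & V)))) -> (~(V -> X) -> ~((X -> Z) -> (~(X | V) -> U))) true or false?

X | W = 0 | 1 = 1
X & V = 0 & 0 = 0
Z & U = 0 & 0 = 0
(X & V) & (Z & U) = 0 & 0 = 0
~((X & V) & (Z & U)) = ~0 = 1
Y -> V = 0 -> 0 = 1
(Y -> V) -> U = 1 -> 0 = 0
Z & V = 0 & 0 = 0
((Y -> V) -> U) & (Z & V) = 0 & 0 = 0
~((X & V) & (Z & U)) -> (((Y -> V) -> U) & (Z & V)) = 1 -> 0 = 0
(X | W) -> (~((X & V) & (Z & U)) -> (((Y -> V) -> U) & (Z & V))) = 1 -> 0 = 0
V -> X = 0 -> 0 = 1
~(V -> X) = ~1 = 0
X -> Z = 0 -> 0 = 1
X | V = 0 | 0 = 0
~(X | V) = ~0 = 1
~(X | V) -> U = 1 -> 0 = 0
(X -> Z) -> (~(X | V) -> U) = 1 -> 0 = 0
~((X -> Z) -> (~(X | V) -> U)) = ~0 = 1
~(V -> X) -> ~((X -> Z) -> (~(X | V) -> U)) = 0 -> 1 = 1
((X | W) -> (~((X & V) & (Z & U)) -> (((Y -> V) -> U) & (Z & V)))) -> (~(V -> X) -> ~((X -> Z) -> (~(X | V) -> U))) = 0 -> 1 = 1

1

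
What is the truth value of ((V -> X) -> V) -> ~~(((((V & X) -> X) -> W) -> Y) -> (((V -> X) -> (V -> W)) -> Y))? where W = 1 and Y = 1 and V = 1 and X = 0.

Substituting W=1, Y=1, V=1, X=0:
V -> X = 1 -> 0 = 0
(V -> X) -> V = 0 -> 1 = 1
V & X = 1 & 0 = 0
(V & X) -> X = 0 -> 0 = 1
((V & X) -> X) -> W = 1 -> 1 = 1
(((V & X) -> X) -> W) -> Y = 1 -> 1 = 1
V -> X = 1 -> 0 = 0
V -> W = 1 -> 1 = 1
(V -> X) -> (V -> W) = 0 -> 1 = 1
((V -> X) -> (V -> W)) -> Y = 1 -> 1 = 1
((((V & X) -> X) -> W) -> Y) -> (((V -> X) -> (V -> W)) -> Y) = 1 -> 1 = 1
~(((((V & X) -> X) -> W) -> Y) -> (((V -> X) -> (V -> W)) -> Y)) = ~1 = 0
~~(((((V & X) -> X) -> W) -> Y) -> (((V -> X) -> (V -> W)) -> Y)) = ~0 = 1
((V -> X) -> V) -> ~~(((((V & X) -> X) -> W) -> Y) -> (((V -> X) -> (V -> W)) -> Y)) = 1 -> 1 = 1

1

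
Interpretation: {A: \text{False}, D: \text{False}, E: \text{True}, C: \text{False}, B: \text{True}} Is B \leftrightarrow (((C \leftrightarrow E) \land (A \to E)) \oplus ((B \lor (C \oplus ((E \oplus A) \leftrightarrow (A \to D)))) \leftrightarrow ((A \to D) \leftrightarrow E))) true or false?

\text{True}

C \leftrightarrow E = \text{False} \leftrightarrow \text{True} = \text{False}
A \to E = \text{False} \to \text{True} = \text{True}
(C \leftrightarrow E) \land (A \to E) = \text{False} \land \text{True} = \text{False}
E \oplus A = \text{True} \oplus \text{False} = \text{True}
A \to D = \text{False} \to \text{False} = \text{True}
(E \oplus A) \leftrightarrow (A \to D) = \text{True} \leftrightarrow \text{True} = \text{True}
C \oplus ((E \oplus A) \leftrightarrow (A \to D)) = \text{False} \oplus \text{True} = \text{True}
B \lor (C \oplus ((E \oplus A) \leftrightarrow (A \to D))) = \text{True} \lor \text{True} = \text{True}
A \to D = \text{False} \to \text{False} = \text{True}
(A \to D) \leftrightarrow E = \text{True} \leftrightarrow \text{True} = \text{True}
(B \lor (C \oplus ((E \oplus A) \leftrightarrow (A \to D)))) \leftrightarrow ((A \to D) \leftrightarrow E) = \text{True} \leftrightarrow \text{True} = \text{True}
((C \leftrightarrow E) \land (A \to E)) \oplus ((B \lor (C \oplus ((E \oplus A) \leftrightarrow (A \to D)))) \leftrightarrow ((A \to D) \leftrightarrow E)) = \text{False} \oplus \text{True} = \text{True}
B \leftrightarrow (((C \leftrightarrow E) \land (A \to E)) \oplus ((B \lor (C \oplus ((E \oplus A) \leftrightarrow (A \to D)))) \leftrightarrow ((A \to D) \leftrightarrow E))) = \text{True} \leftrightarrow \text{True} = \text{True}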